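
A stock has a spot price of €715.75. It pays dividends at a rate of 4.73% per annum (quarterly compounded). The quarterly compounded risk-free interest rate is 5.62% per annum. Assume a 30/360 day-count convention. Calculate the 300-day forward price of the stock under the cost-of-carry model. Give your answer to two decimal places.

€721.01

F = S · (1+r/4)^(4T) / (1+q/4)^(4T)
= 715.75 × 1.047606 / 1.039963 = 715.75 × 1.007349
F = €721.01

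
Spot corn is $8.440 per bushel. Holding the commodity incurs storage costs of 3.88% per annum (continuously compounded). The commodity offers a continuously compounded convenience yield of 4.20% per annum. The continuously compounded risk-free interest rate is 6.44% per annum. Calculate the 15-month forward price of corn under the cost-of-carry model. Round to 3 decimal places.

$9.111 per bushel

Net carry = r + u − y = 0.0644 + 0.0388 − 0.0420 = 0.0612
F = S·e^((r+u−y)T) = 8.440 · e^(0.0612 × 15/12) = 8.440 · e^0.076500
= 8.440 × 1.079502 = $9.111 per bushel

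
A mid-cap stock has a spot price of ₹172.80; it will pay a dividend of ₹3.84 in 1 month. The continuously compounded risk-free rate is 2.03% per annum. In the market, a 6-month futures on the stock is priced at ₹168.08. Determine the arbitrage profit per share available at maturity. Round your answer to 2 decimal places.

PV(dividends) I = 3.84·e^(−0.0203·1/12) = 3.8335
Fair futures F* = (S − I)·e^(rT) = (172.80 − 3.8335)·e^0.010150 = 168.9665 × 1.010202 = 170.6903
Market ₹168.08 < fair 170.6903: forward underpriced → reverse cash-and-carry (short the stock, invest proceeds at r, pay the dividends, go long the forward).
Profit at T = |F_mkt − F*| = |168.08 − 170.6903| = ₹2.61 per share

₹2.61 per share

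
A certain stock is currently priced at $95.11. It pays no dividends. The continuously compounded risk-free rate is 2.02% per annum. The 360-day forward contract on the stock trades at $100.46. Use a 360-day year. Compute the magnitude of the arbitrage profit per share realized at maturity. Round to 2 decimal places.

Fair forward: F* = S·e^(carry·T), with carry = r = 0.0202
F* = 95.11 · e^(0.0202 × 360/360) = 95.11 · e^0.020200 = 95.11 × 1.020405 = $97.0507
Market $100.46 > fair $97.0507: forward overpriced → cash-and-carry (buy spot, short the forward).
At maturity, profit = |F_mkt − F*| = |100.46 − 97.0507| = $3.41 per share

$3.41 per share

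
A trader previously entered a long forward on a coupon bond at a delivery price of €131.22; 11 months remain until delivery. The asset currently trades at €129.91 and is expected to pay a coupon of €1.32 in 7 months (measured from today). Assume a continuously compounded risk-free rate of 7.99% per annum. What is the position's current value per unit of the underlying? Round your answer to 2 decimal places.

€6.70

PV(remaining coupons) I = 1.32·e^(−0.0799·7/12) = 1.2599
Current forward F = (S − I)·e^(rT) = (129.91 − 1.2599)·e^(0.0799·11/12) = 128.6501 × 1.075991 = 138.4263
Value (long) = (F − K)·e^(−rT) = (138.4263 − 131.22) × 0.929376 = 6.6974
Value = €6.70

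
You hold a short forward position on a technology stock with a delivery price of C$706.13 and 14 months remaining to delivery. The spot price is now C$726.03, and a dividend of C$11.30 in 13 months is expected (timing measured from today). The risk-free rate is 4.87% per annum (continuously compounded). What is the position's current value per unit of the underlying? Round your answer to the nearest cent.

-C$48.18

PV(remaining dividends) I = 11.30·e^(−0.0487·13/12) = 10.7193
Current forward F = (S − I)·e^(rT) = (726.03 − 10.7193)·e^(0.0487·14/12) = 715.3107 × 1.058462 = 757.1292
Value (long) = (F − K)·e^(−rT) = (757.1292 − 706.13) × 0.944767 = 48.1824
Short position value = −(long value) = -C$48.18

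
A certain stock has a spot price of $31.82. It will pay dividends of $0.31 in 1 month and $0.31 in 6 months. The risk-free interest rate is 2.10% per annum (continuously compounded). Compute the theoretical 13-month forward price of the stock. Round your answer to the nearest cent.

PV(dividends) I = 0.31·e^(−0.0210·1/12) + 0.31·e^(−0.0210·6/12)
I = 0.3095 + 0.3068 = 0.6163
F = (S − I)·e^(rT) = (31.82 − 0.6163) · e^(0.0210·13/12)
= 31.2037 · e^0.022750 = 31.2037 × 1.023011 = $31.92

$31.92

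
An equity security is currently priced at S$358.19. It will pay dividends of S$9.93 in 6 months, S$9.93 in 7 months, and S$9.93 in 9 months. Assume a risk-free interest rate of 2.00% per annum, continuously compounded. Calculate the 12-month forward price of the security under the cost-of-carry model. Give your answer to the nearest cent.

PV(dividends) I = 9.93·e^(−0.0200·6/12) + 9.93·e^(−0.0200·7/12) + 9.93·e^(−0.0200·9/12)
I = 9.8312 + 9.8148 + 9.7822 = 29.4282
F = (S − I)·e^(rT) = (358.19 − 29.4282) · e^(0.0200·12/12)
= 328.7618 · e^0.020000 = 328.7618 × 1.020201 = S$335.40

S$335.40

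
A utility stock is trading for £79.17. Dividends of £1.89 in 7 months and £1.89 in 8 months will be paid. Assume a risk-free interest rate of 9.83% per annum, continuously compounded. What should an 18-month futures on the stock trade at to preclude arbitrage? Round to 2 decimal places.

PV(dividends) I = 1.89·e^(−0.0983·7/12) + 1.89·e^(−0.0983·8/12)
I = 1.7847 + 1.7701 = 3.5548
F = (S − I)·e^(rT) = (79.17 − 3.5548) · e^(0.0983·18/12)
= 75.6152 · e^0.147450 = 75.6152 × 1.158875 = £87.63

£87.63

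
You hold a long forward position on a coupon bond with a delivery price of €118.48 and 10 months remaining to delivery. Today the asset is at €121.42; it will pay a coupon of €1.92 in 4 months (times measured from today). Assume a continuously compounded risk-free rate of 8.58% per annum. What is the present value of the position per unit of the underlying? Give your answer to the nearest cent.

PV(remaining coupons) I = 1.92·e^(−0.0858·4/12) = 1.8659
Current forward F = (S − I)·e^(rT) = (121.42 − 1.8659)·e^(0.0858·10/12) = 119.5541 × 1.074118 = 128.4152
Value (long) = (F − K)·e^(−rT) = (128.4152 − 118.48) × 0.930996 = 9.2496
Value = €9.25

€9.25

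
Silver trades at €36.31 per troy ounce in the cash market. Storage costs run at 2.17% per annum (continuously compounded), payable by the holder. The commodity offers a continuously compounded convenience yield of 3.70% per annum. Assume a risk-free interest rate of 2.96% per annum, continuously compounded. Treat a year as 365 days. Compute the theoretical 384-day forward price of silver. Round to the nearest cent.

Net carry = r + u − y = 0.0296 + 0.0217 − 0.0370 = 0.0143
F = S·e^((r+u−y)T) = 36.31 · e^(0.0143 × 384/365) = 36.31 · e^0.015044
= 36.31 × 1.015158 = €36.86 per troy ounce

€36.86 per troy ounce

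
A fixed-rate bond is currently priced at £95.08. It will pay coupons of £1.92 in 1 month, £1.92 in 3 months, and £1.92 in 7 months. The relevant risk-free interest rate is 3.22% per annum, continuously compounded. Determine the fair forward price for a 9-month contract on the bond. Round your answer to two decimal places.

PV(coupons) I = 1.92·e^(−0.0322·1/12) + 1.92·e^(−0.0322·3/12) + 1.92·e^(−0.0322·7/12)
I = 1.9149 + 1.9046 + 1.8843 = 5.7038
F = (S − I)·e^(rT) = (95.08 − 5.7038) · e^(0.0322·9/12)
= 89.3762 · e^0.024150 = 89.3762 × 1.024444 = £91.56

£91.56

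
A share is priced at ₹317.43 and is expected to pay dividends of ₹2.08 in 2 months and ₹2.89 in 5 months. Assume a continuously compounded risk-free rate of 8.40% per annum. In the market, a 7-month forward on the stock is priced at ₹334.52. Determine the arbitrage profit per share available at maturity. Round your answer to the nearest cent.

₹6.23 per share

PV(dividends) I = 2.08·e^(−0.0840·2/12) + 2.89·e^(−0.0840·5/12) = 4.8417
Fair forward F* = (S − I)·e^(rT) = (317.43 − 4.8417)·e^0.049000 = 312.5883 × 1.050220 = 328.2865
Market ₹334.52 > fair 328.2865: forward overpriced → cash-and-carry (borrow at r, buy the stock and collect the dividends, short the forward).
Profit at T = |F_mkt − F*| = |334.52 − 328.2865| = ₹6.23 per share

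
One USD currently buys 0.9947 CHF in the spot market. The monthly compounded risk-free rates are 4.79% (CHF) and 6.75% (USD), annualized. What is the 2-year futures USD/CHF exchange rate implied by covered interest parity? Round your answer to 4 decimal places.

0.9566

By covered interest parity, F = S · (1+r_CHF/12)^(12T) / (1+r_USD/12)^(12T)
= 0.9947 × 1.100329 / 1.144104 = 0.9947 × 0.961739
F = 0.9566 CHF per USD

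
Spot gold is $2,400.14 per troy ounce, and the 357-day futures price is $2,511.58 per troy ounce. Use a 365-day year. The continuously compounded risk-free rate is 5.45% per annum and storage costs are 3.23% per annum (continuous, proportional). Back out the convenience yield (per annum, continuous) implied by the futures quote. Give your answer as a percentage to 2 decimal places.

F = S·e^((r+u−y)T) ⇒ (r+u−y) = ln(F/S)/T
ln(2511.58/2400.14) = 0.045385; /T ⇒ 0.046402
y = r + u − ln(F/S)/T = 0.0545 + 0.0323 − 0.046402 = 0.040398
y = 4.04%

4.04%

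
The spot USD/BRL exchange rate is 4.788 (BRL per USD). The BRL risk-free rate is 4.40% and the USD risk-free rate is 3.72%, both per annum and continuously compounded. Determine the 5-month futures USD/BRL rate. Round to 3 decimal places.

4.802

F = S·e^((r_BRL − r_USD)T) = 4.788 · e^((0.0440 − 0.0372) × 5/12)
= 4.788 · e^0.002833 = 4.788 × 1.002837
F = 4.802 BRL per USD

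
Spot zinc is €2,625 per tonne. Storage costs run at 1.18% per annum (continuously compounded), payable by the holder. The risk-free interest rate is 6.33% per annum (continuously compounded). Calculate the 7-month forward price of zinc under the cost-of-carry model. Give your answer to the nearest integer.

€2,743 per tonne

Net carry = r + u − y = 0.0633 + 0.0118 − 0.0000 = 0.0751
F = S·e^((r+u−y)T) = 2625 · e^(0.0751 × 7/12) = 2625 · e^0.043808
= 2625 × 1.044782 = €2,743 per tonne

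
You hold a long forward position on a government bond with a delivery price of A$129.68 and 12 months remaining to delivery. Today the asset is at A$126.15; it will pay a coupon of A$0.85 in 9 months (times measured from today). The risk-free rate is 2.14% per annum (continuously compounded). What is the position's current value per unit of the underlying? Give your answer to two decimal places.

-A$1.62

PV(remaining coupons) I = 0.85·e^(−0.0214·9/12) = 0.8365
Current forward F = (S − I)·e^(rT) = (126.15 − 0.8365)·e^(0.0214·12/12) = 125.3135 × 1.021631 = 128.0242
Value (long) = (F − K)·e^(−rT) = (128.0242 − 129.68) × 0.978827 = -1.6207
Value = -A$1.62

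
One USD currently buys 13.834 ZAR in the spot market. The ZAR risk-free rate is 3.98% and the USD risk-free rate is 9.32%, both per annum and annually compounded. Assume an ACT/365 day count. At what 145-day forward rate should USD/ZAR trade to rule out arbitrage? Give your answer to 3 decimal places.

By covered interest parity, F = S · (1+r_ZAR)^T / (1+r_USD)^T
= 13.834 × 1.015625 / 1.036034 = 13.834 × 0.980301
F = 13.561 ZAR per USD

13.561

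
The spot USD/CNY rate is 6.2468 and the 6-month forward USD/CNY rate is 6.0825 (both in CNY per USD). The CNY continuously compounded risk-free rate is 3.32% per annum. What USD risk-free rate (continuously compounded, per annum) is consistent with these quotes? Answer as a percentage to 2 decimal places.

F = S·e^((r_CNY − r_USD)T) ⇒ r_USD = r_CNY − ln(F/S)/T
ln(6.0825/6.2468) = -0.026654; /(6/12) = -0.053308
r_USD = 0.0332 + 0.053308 = 0.086508
r_USD = 8.65%

8.65%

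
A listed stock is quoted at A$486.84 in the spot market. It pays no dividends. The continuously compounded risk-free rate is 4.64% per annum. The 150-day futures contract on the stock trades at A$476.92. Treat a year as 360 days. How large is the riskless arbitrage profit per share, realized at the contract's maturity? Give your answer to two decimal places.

Fair futures: F* = S·e^(carry·T), with carry = r = 0.0464
F* = 486.84 · e^(0.0464 × 150/360) = 486.84 · e^0.019333 = 486.84 × 1.019521 = A$496.3436
Market A$476.92 < fair A$496.3436: forward underpriced → reverse cash-and-carry (short spot, go long the forward).
At maturity, profit = |F_mkt − F*| = |476.92 − 496.3436| = A$19.42 per share

A$19.42 per share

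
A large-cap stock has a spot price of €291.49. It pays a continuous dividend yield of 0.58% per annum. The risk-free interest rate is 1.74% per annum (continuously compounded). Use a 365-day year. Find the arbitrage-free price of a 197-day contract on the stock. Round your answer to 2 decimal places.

€293.32

F = S·e^((r − q)T) = 291.49 · e^((0.0174 − 0.0058) × 197/365)
= 291.49 · e^0.006261 = 291.49 × 1.006281
F = €293.32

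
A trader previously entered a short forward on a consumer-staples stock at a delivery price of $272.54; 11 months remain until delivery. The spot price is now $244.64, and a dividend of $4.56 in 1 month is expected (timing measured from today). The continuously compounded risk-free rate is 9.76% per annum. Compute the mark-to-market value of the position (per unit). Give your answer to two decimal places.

PV(remaining dividends) I = 4.56·e^(−0.0976·1/12) = 4.5231
Current forward F = (S − I)·e^(rT) = (244.64 − 4.5231)·e^(0.0976·11/12) = 240.1169 × 1.093591 = 262.5897
Value (long) = (F − K)·e^(−rT) = (262.5897 − 272.54) × 0.914419 = -9.0987
Short position value = −(long value) = $9.10

$9.10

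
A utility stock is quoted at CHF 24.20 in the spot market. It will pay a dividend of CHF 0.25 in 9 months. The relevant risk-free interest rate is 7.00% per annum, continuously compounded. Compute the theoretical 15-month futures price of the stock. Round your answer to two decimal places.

PV(dividends) I = 0.25·e^(−0.0700·9/12)
I = 0.2372
F = (S − I)·e^(rT) = (24.20 − 0.2372) · e^(0.0700·15/12)
= 23.9628 · e^0.087500 = 23.9628 × 1.091442 = CHF 26.15

CHF 26.15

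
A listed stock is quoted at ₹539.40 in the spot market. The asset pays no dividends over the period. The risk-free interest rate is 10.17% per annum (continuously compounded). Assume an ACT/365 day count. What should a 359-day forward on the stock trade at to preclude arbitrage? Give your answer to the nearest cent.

₹596.15

F = S·e^(rT) = 539.40 · e^(0.1017 × 359/365)
= 539.40 · e^0.100028 = 539.40 × 1.105202
F = ₹596.15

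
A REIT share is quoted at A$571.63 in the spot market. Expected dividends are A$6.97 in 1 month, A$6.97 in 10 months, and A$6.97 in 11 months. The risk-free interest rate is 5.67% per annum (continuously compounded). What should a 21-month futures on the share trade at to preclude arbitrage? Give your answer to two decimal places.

A$608.95

PV(dividends) I = 6.97·e^(−0.0567·1/12) + 6.97·e^(−0.0567·10/12) + 6.97·e^(−0.0567·11/12)
I = 6.9371 + 6.6483 + 6.6170 = 20.2024
F = (S − I)·e^(rT) = (571.63 − 20.2024) · e^(0.0567·21/12)
= 551.4276 · e^0.099225 = 551.4276 × 1.104315 = A$608.95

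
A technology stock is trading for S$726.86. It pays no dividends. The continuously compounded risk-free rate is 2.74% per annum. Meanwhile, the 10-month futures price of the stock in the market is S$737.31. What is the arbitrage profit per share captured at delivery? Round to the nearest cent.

S$6.34 per share

Fair futures: F* = S·e^(carry·T), with carry = r = 0.0274
F* = 726.86 · e^(0.0274 × 10/12) = 726.86 · e^0.022833 = 726.86 × 1.023096 = S$743.6476
Market S$737.31 < fair S$743.6476: forward underpriced → reverse cash-and-carry (short spot, go long the forward).
At maturity, profit = |F_mkt − F*| = |737.31 − 743.6476| = S$6.34 per share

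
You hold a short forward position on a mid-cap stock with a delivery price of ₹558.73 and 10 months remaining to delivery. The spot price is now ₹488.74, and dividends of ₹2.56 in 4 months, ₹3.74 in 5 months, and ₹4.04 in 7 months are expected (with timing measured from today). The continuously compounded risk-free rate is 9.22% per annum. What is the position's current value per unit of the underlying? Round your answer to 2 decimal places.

PV(remaining dividends) I = 2.56·e^(−0.0922·4/12) + 3.74·e^(−0.0922·5/12) + 4.04·e^(−0.0922·7/12) = 9.9100
Current forward F = (S − I)·e^(rT) = (488.74 − 9.9100)·e^(0.0922·10/12) = 478.8300 × 1.079862 = 517.0703
Value (long) = (F − K)·e^(−rT) = (517.0703 − 558.73) × 0.926044 = -38.5787
Short position value = −(long value) = ₹38.58

₹38.58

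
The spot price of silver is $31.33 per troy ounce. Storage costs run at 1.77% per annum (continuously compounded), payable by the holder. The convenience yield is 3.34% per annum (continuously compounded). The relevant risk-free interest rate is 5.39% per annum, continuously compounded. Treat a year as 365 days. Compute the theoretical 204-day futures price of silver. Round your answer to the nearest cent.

$32.01 per troy ounce

Net carry = r + u − y = 0.0539 + 0.0177 − 0.0334 = 0.0382
F = S·e^((r+u−y)T) = 31.33 · e^(0.0382 × 204/365) = 31.33 · e^0.021350
= 31.33 × 1.021580 = $32.01 per troy ounce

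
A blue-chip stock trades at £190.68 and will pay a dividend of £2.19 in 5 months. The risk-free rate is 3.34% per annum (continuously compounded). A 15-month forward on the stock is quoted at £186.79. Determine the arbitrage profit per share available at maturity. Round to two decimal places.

PV(dividends) I = 2.19·e^(−0.0334·5/12) = 2.1597
Fair forward F* = (S − I)·e^(rT) = (190.68 − 2.1597)·e^0.041750 = 188.5203 × 1.042634 = 196.5577
Market £186.79 < fair 196.5577: forward underpriced → reverse cash-and-carry (short the stock, invest proceeds at r, pay the dividends, go long the forward).
Profit at T = |F_mkt − F*| = |186.79 − 196.5577| = £9.77 per share

£9.77 per share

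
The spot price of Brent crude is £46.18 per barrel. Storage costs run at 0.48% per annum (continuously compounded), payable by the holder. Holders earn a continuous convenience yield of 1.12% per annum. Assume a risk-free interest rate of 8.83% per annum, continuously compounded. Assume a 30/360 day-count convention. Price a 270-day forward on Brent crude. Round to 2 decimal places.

Net carry = r + u − y = 0.0883 + 0.0048 − 0.0112 = 0.0819
F = S·e^((r+u−y)T) = 46.18 · e^(0.0819 × 270/360) = 46.18 · e^0.061425
= 46.18 × 1.063351 = £49.11 per barrel

£49.11 per barrel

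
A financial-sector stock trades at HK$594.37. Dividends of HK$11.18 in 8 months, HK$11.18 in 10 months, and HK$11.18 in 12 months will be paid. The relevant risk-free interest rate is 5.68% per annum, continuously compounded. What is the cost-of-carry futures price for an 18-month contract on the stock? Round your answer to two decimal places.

PV(dividends) I = 11.18·e^(−0.0568·8/12) + 11.18·e^(−0.0568·10/12) + 11.18·e^(−0.0568·12/12)
I = 10.7646 + 10.6631 + 10.5627 = 31.9904
F = (S − I)·e^(rT) = (594.37 − 31.9904) · e^(0.0568·18/12)
= 562.3796 · e^0.085200 = 562.3796 × 1.088935 = HK$612.39

HK$612.39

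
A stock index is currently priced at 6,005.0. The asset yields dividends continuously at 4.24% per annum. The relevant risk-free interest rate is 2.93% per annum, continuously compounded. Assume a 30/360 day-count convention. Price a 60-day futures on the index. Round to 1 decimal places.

F = S·e^((r − q)T) = 6005.0 · e^((0.0293 − 0.0424) × 60/360)
= 6005.0 · e^-0.002183 = 6005.0 × 0.997819
F = 5,991.9

5,991.9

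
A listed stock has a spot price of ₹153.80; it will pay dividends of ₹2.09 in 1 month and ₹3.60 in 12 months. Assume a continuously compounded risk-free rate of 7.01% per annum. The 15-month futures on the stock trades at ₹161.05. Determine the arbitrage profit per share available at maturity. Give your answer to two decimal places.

PV(dividends) I = 2.09·e^(−0.0701·1/12) + 3.60·e^(−0.0701·12/12) = 5.4341
Fair futures F* = (S − I)·e^(rT) = (153.80 − 5.4341)·e^0.087625 = 148.3659 × 1.091579 = 161.9531
Market ₹161.05 < fair 161.9531: forward underpriced → reverse cash-and-carry (short the stock, invest proceeds at r, pay the dividends, go long the forward).
Profit at T = |F_mkt − F*| = |161.05 − 161.9531| = ₹0.90 per share

₹0.90 per share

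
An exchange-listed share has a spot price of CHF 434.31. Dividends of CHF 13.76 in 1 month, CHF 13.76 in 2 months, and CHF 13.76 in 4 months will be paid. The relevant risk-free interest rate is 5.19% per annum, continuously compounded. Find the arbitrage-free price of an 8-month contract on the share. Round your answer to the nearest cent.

CHF 407.30

PV(dividends) I = 13.76·e^(−0.0519·1/12) + 13.76·e^(−0.0519·2/12) + 13.76·e^(−0.0519·4/12)
I = 13.7006 + 13.6415 + 13.5240 = 40.8661
F = (S − I)·e^(rT) = (434.31 − 40.8661) · e^(0.0519·8/12)
= 393.4439 · e^0.034600 = 393.4439 × 1.035206 = CHF 407.30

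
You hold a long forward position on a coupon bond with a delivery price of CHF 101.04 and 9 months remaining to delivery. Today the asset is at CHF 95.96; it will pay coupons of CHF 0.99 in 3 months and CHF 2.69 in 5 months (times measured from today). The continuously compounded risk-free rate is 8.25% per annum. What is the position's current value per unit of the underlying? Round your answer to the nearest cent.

-CHF 2.59

PV(remaining coupons) I = 0.99·e^(−0.0825·3/12) + 2.69·e^(−0.0825·5/12) = 3.5689
Current forward F = (S − I)·e^(rT) = (95.96 − 3.5689)·e^(0.0825·9/12) = 92.3911 × 1.063829 = 98.2883
Value (long) = (F − K)·e^(−rT) = (98.2883 − 101.04) × 0.940000 = -2.5866
Value = -CHF 2.59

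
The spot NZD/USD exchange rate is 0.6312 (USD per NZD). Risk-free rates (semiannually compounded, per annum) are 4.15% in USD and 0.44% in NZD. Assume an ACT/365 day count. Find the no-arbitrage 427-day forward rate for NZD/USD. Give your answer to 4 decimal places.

By covered interest parity, F = S · (1+r_USD/2)^(2T) / (1+r_NZD/2)^(2T)
= 0.6312 × 1.049226 / 1.005155 = 0.6312 × 1.043845
F = 0.6589 USD per NZD

0.6589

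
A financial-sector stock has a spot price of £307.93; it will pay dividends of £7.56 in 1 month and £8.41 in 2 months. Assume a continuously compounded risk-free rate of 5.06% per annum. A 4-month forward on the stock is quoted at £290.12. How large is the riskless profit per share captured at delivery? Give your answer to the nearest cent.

PV(dividends) I = 7.56·e^(−0.0506·1/12) + 8.41·e^(−0.0506·2/12) = 15.8676
Fair forward F* = (S − I)·e^(rT) = (307.93 − 15.8676)·e^0.016867 = 292.0624 × 1.017010 = 297.0304
Market £290.12 < fair 297.0304: forward underpriced → reverse cash-and-carry (short the stock, invest proceeds at r, pay the dividends, go long the forward).
Profit at T = |F_mkt − F*| = |290.12 − 297.0304| = £6.91 per share

£6.91 per share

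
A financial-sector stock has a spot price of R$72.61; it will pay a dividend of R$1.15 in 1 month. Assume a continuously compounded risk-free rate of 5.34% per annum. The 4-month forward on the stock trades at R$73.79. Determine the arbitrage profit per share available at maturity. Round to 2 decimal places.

PV(dividends) I = 1.15·e^(−0.0534·1/12) = 1.1449
Fair forward F* = (S − I)·e^(rT) = (72.61 − 1.1449)·e^0.017800 = 71.4651 × 1.017959 = 72.7485
Market R$73.79 > fair 72.7485: forward overpriced → cash-and-carry (borrow at r, buy the stock and collect the dividends, short the forward).
Profit at T = |F_mkt − F*| = |73.79 − 72.7485| = R$1.04 per share

R$1.04 per share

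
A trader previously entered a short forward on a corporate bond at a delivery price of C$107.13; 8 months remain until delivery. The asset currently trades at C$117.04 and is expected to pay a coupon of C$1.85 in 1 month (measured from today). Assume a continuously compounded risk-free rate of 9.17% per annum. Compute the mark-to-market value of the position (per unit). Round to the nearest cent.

-C$14.43

PV(remaining coupons) I = 1.85·e^(−0.0917·1/12) = 1.8359
Current forward F = (S − I)·e^(rT) = (117.04 − 1.8359)·e^(0.0917·8/12) = 115.2041 × 1.063041 = 122.4667
Value (long) = (F − K)·e^(−rT) = (122.4667 − 107.13) × 0.940698 = 14.4272
Short position value = −(long value) = -C$14.43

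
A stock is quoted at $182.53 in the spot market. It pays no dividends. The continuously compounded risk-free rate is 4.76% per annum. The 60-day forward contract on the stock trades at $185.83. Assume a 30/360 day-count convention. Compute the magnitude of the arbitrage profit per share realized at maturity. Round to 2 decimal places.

Fair forward: F* = S·e^(carry·T), with carry = r = 0.0476
F* = 182.53 · e^(0.0476 × 60/360) = 182.53 · e^0.007933 = 182.53 × 1.007965 = $183.9839
Market $185.83 > fair $183.9839: forward overpriced → cash-and-carry (buy spot, short the forward).
At maturity, profit = |F_mkt − F*| = |185.83 − 183.9839| = $1.85 per share

$1.85 per share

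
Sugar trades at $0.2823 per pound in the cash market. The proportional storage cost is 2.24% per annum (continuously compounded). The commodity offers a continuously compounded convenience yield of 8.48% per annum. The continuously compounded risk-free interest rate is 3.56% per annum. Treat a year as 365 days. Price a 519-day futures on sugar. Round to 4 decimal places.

$0.2717 per pound

Net carry = r + u − y = 0.0356 + 0.0224 − 0.0848 = -0.0268
F = S·e^((r+u−y)T) = 0.2823 · e^(-0.0268 × 519/365) = 0.2823 · e^-0.038107
= 0.2823 × 0.962610 = $0.2717 per pound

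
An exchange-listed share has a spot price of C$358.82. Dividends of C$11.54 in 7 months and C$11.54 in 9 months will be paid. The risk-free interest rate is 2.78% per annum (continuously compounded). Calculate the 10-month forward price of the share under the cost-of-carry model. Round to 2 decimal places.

C$344.04

PV(dividends) I = 11.54·e^(−0.0278·7/12) + 11.54·e^(−0.0278·9/12)
I = 11.3544 + 11.3019 = 22.6563
F = (S − I)·e^(rT) = (358.82 − 22.6563) · e^(0.0278·10/12)
= 336.1637 · e^0.023167 = 336.1637 × 1.023437 = C$344.04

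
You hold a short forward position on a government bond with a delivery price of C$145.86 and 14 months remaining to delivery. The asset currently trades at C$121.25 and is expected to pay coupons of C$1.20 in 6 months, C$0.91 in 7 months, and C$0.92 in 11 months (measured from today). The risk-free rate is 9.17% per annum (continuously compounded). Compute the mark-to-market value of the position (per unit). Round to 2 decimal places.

PV(remaining coupons) I = 1.20·e^(−0.0917·6/12) + 0.91·e^(−0.0917·7/12) + 0.92·e^(−0.0917·11/12) = 2.8547
Current forward F = (S − I)·e^(rT) = (121.25 − 2.8547)·e^(0.0917·14/12) = 118.3953 × 1.112916 = 131.7640
Value (long) = (F − K)·e^(−rT) = (131.7640 − 145.86) × 0.898541 = -12.6658
Short position value = −(long value) = C$12.67

C$12.67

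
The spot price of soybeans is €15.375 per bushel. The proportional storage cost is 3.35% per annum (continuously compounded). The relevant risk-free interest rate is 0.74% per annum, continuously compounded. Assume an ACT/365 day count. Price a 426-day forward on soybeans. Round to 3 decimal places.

Net carry = r + u − y = 0.0074 + 0.0335 − 0.0000 = 0.0409
F = S·e^((r+u−y)T) = 15.375 · e^(0.0409 × 426/365) = 15.375 · e^0.047735
= 15.375 × 1.048893 = €16.127 per bushel

€16.127 per bushel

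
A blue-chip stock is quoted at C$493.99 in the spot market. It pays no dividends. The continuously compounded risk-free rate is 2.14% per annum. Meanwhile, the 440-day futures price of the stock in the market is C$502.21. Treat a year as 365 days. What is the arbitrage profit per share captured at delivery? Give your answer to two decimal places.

Fair futures: F* = S·e^(carry·T), with carry = r = 0.0214
F* = 493.99 · e^(0.0214 × 440/365) = 493.99 · e^0.025797 = 493.99 × 1.026133 = C$506.8994
Market C$502.21 < fair C$506.8994: forward underpriced → reverse cash-and-carry (short spot, go long the forward).
At maturity, profit = |F_mkt − F*| = |502.21 − 506.8994| = C$4.69 per share

C$4.69 per share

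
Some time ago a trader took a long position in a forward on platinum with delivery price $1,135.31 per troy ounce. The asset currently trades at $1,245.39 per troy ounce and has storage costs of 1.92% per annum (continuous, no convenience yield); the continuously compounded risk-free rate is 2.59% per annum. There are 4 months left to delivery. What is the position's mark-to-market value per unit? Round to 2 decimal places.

Current fair forward for the remaining 4 months: F = S·e^((r + u)·T), (r + u) = 0.0259 + 0.0192 = 0.0451
F = 1245.39 · e^(0.0451 × 4/12) = 1245.39 × 1.01514690 = 1264.2538
Value of long forward = (F − K)·e^(−rT) = (1264.2538 − 1135.31) · e^(−0.0259·4/12)
= 128.9438 × 0.99140383 = 127.84

$127.84 per troy ounce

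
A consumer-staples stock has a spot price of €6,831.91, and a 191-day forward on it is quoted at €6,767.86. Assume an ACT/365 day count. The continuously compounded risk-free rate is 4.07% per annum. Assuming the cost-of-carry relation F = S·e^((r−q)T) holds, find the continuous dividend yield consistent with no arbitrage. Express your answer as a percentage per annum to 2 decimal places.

From F = S·e^((r−q)T): (r − q) = ln(F/S)/T
ln(6767.86/6831.91) = ln(0.990625) = -0.009419
(r − q) = -0.009419 / (191/365) = -0.018000
q = r − ln(F/S)/T = 0.0407 + 0.018000 = 0.058700
q = 5.87%

5.87%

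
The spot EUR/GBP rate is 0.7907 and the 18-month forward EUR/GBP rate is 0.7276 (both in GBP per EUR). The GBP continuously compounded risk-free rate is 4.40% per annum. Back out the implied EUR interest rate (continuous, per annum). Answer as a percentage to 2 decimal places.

9.94%

F = S·e^((r_GBP − r_EUR)T) ⇒ r_EUR = r_GBP − ln(F/S)/T
ln(0.7276/0.7907) = -0.083167; /(18/12) = -0.055445
r_EUR = 0.0440 + 0.055445 = 0.099445
r_EUR = 9.94%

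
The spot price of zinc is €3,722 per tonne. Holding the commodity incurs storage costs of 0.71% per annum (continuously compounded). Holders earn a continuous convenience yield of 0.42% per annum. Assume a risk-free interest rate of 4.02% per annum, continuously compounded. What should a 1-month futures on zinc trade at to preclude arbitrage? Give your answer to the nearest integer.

Net carry = r + u − y = 0.0402 + 0.0071 − 0.0042 = 0.0431
F = S·e^((r+u−y)T) = 3722 · e^(0.0431 × 1/12) = 3722 · e^0.003592
= 3722 × 1.003598 = €3,735 per tonne

€3,735 per tonne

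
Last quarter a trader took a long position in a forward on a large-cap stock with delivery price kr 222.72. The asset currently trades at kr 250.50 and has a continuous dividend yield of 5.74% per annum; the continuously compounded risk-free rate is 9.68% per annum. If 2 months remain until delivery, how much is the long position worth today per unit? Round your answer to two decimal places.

kr 28.96

Current fair forward for the remaining 2 months: F = S·e^((r − q)·T), (r − q) = 0.0968 − 0.0574 = 0.0394
F = 250.50 · e^(0.0394 × 2/12) = 250.50 × 1.006588 = 252.1503
Value of long forward = (F − K)·e^(−rT) = (252.1503 − 222.72) · e^(−0.0968·2/12)
= 29.4303 × 0.983996 = 28.96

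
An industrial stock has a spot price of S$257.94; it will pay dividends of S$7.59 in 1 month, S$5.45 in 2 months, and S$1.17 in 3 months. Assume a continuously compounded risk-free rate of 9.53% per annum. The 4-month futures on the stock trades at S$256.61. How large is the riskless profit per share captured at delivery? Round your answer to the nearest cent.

PV(dividends) I = 7.59·e^(−0.0953·1/12) + 5.45·e^(−0.0953·2/12) + 1.17·e^(−0.0953·3/12) = 14.0365
Fair futures F* = (S − I)·e^(rT) = (257.94 − 14.0365)·e^0.031767 = 243.9035 × 1.032277 = 251.7760
Market S$256.61 > fair 251.7760: forward overpriced → cash-and-carry (borrow at r, buy the stock and collect the dividends, short the forward).
Profit at T = |F_mkt − F*| = |256.61 − 251.7760| = S$4.83 per share

S$4.83 per share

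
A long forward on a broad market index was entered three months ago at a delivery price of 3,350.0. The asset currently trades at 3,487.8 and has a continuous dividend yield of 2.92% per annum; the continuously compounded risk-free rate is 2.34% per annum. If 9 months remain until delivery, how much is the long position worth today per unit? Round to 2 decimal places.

Current fair forward for the remaining 9 months: F = S·e^((r − q)·T), (r − q) = 0.0234 − 0.0292 = -0.0058
F = 3487.8 · e^(-0.0058 × 9/12) = 3487.8 × 0.99565945 = 3472.6610
Value of long forward = (F − K)·e^(−rT) = (3472.6610 − 3350.0) · e^(−0.0234·9/12)
= 122.6610 × 0.98260310 = 120.53

120.53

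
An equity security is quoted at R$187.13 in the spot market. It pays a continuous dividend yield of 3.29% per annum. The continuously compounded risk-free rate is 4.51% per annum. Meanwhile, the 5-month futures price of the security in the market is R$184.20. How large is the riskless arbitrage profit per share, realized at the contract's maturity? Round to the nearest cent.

R$3.88 per share

Fair futures: F* = S·e^(carry·T), with carry = (r − q) = 0.0451 − 0.0329 = 0.0122
F* = 187.13 · e^(0.0122 × 5/12) = 187.13 · e^0.005083 = 187.13 × 1.005096 = R$188.0836
Market R$184.20 < fair R$188.0836: forward underpriced → reverse cash-and-carry (short spot, go long the forward).
At maturity, profit = |F_mkt − F*| = |184.20 − 188.0836| = R$3.88 per share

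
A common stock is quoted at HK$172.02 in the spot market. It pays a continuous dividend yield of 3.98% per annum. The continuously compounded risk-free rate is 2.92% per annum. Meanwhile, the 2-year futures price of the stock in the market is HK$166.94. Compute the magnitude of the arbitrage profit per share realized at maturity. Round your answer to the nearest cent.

Fair futures: F* = S·e^(carry·T), with carry = (r − q) = 0.0292 − 0.0398 = -0.0106
F* = 172.02 · e^(-0.0106 × 2) = 172.02 · e^-0.021200 = 172.02 × 0.979023 = HK$168.4115
Market HK$166.94 < fair HK$168.4115: forward underpriced → reverse cash-and-carry (short spot, go long the forward).
At maturity, profit = |F_mkt − F*| = |166.94 − 168.4115| = HK$1.47 per share

HK$1.47 per share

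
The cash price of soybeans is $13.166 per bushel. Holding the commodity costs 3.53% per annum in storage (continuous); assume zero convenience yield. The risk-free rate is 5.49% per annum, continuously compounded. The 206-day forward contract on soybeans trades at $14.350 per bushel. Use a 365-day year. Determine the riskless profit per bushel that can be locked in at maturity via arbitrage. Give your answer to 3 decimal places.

Fair forward: F* = S·e^(carry·T), with carry = (r + u) = 0.0549 + 0.0353 = 0.0902
F* = 13.166 · e^(0.0902 × 206/365) = 13.166 · e^0.050907 = 13.166 × 1.052225 = $13.8536
Market $14.350 > fair $13.8536: forward overpriced → cash-and-carry (buy spot, short the forward).
At maturity, profit = |F_mkt − F*| = |14.350 − 13.8536| = $0.496 per bushel

$0.496 per bushel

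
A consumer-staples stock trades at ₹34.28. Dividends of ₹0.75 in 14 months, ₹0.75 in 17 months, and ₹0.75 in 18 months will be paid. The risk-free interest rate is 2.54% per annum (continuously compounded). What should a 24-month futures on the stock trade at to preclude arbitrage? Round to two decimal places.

₹33.78

PV(dividends) I = 0.75·e^(−0.0254·14/12) + 0.75·e^(−0.0254·17/12) + 0.75·e^(−0.0254·18/12)
I = 0.7281 + 0.7235 + 0.7220 = 2.1736
F = (S − I)·e^(rT) = (34.28 − 2.1736) · e^(0.0254·24/12)
= 32.1064 · e^0.050800 = 32.1064 × 1.052112 = ₹33.78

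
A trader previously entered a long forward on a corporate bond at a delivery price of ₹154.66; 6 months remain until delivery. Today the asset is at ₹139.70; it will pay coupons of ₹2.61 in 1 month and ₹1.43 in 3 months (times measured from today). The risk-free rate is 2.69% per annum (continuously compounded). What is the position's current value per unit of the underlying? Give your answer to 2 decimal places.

-₹16.92

PV(remaining coupons) I = 2.61·e^(−0.0269·1/12) + 1.43·e^(−0.0269·3/12) = 4.0246
Current forward F = (S − I)·e^(rT) = (139.70 − 4.0246)·e^(0.0269·6/12) = 135.6754 × 1.013541 = 137.5126
Value (long) = (F − K)·e^(−rT) = (137.5126 − 154.66) × 0.986640 = -16.9183
Value = -₹16.92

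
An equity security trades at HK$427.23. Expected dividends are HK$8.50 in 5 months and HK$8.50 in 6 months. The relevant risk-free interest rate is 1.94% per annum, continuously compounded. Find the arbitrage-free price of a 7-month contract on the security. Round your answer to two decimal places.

HK$415.05

PV(dividends) I = 8.50·e^(−0.0194·5/12) + 8.50·e^(−0.0194·6/12)
I = 8.4316 + 8.4179 = 16.8495
F = (S − I)·e^(rT) = (427.23 − 16.8495) · e^(0.0194·7/12)
= 410.3805 · e^0.011317 = 410.3805 × 1.011381 = HK$415.05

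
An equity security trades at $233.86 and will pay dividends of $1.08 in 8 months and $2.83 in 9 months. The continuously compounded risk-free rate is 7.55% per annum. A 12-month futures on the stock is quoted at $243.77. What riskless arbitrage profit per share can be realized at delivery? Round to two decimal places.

$4.44 per share

PV(dividends) I = 1.08·e^(−0.0755·8/12) + 2.83·e^(−0.0755·9/12) = 3.7012
Fair futures F* = (S − I)·e^(rT) = (233.86 − 3.7012)·e^0.075500 = 230.1588 × 1.078423 = 248.2085
Market $243.77 < fair 248.2085: forward underpriced → reverse cash-and-carry (short the stock, invest proceeds at r, pay the dividends, go long the forward).
Profit at T = |F_mkt − F*| = |243.77 − 248.2085| = $4.44 per share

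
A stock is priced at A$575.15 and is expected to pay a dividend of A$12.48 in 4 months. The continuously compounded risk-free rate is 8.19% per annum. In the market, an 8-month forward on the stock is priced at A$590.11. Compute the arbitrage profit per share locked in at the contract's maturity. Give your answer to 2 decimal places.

A$4.49 per share

PV(dividends) I = 12.48·e^(−0.0819·4/12) = 12.1439
Fair forward F* = (S − I)·e^(rT) = (575.15 − 12.1439)·e^0.054600 = 563.0061 × 1.056118 = 594.6009
Market A$590.11 < fair 594.6009: forward underpriced → reverse cash-and-carry (short the stock, invest proceeds at r, pay the dividends, go long the forward).
Profit at T = |F_mkt − F*| = |590.11 − 594.6009| = A$4.49 per share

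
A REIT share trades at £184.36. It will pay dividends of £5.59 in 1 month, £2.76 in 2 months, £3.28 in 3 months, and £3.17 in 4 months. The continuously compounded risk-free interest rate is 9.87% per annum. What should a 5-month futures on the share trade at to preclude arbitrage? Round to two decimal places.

PV(dividends) I = 5.59·e^(−0.0987·1/12) + 2.76·e^(−0.0987·2/12) + 3.28·e^(−0.0987·3/12) + 3.17·e^(−0.0987·4/12)
I = 5.5442 + 2.7150 + 3.2001 + 3.0674 = 14.5267
F = (S − I)·e^(rT) = (184.36 − 14.5267) · e^(0.0987·5/12)
= 169.8333 · e^0.041125 = 169.8333 × 1.041982 = £176.96

£176.96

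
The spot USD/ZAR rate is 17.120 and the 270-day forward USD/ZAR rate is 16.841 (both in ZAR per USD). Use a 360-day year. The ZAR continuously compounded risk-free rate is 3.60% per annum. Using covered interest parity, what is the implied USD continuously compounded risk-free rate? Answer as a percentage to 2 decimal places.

F = S·e^((r_ZAR − r_USD)T) ⇒ r_USD = r_ZAR − ln(F/S)/T
ln(16.841/17.120) = -0.016431; /(270/360) = -0.021908
r_USD = 0.0360 + 0.021908 = 0.057908
r_USD = 5.79%

5.79%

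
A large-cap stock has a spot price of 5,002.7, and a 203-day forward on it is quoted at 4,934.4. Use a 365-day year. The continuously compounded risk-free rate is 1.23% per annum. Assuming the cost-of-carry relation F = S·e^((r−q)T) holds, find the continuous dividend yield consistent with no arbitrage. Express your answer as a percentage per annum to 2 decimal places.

From F = S·e^((r−q)T): (r − q) = ln(F/S)/T
ln(4934.4/5002.7) = ln(0.986347) = -0.013747
(r − q) = -0.013747 / (203/365) = -0.024718
q = r − ln(F/S)/T = 0.0123 + 0.024718 = 0.037018
q = 3.70%

3.70%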